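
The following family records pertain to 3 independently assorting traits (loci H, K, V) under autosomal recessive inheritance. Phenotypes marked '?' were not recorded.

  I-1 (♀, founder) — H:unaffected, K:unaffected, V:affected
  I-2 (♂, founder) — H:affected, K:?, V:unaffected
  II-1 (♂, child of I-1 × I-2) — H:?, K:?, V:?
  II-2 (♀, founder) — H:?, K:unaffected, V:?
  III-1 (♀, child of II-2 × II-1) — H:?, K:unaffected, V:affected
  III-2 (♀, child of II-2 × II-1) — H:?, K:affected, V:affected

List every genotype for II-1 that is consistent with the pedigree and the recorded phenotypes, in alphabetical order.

H/I-1 un ·: HH|Hh
H/I-2 aff ·: hh
H/II-1 ? I-1×I-2: Hh|hh
H/II-2 ? ·: HH|Hh|hh
H/III-1 ? II-2×II-1: HH|Hh|hh
H/III-2 ? II-2×II-1: HH|Hh|hh
⇒ H over [I-1,I-2,II-1,II-2,III-1,III-2]: 40 consistent
K/I-1 un ·: KK|Kk
K/I-2 ? ·: KK|Kk|kk
K/II-1 ? I-1×I-2: Kk|kk
K/II-2 un ·: Kk
K/III-1 un II-2×II-1: KK|Kk
K/III-2 aff II-2×II-1: kk
⇒ K over [I-1,I-2,II-1,II-2,III-1,III-2]: 12 consistent
V/I-1 aff ·: vv
V/I-2 un ·: VV|Vv
V/II-1 ? I-1×I-2: Vv|vv
V/II-2 ? ·: Vv|vv
V/III-1 aff II-2×II-1: vv
V/III-2 aff II-2×II-1: vv
⇒ V over [I-1,I-2,II-1,II-2,III-1,III-2]: 6 consistent

II-1 ∈ {Hh Kk Vv, Hh Kk vv, Hh kk Vv, Hh kk vv, hh Kk Vv, hh Kk vv, hh kk Vv, hh kk vv}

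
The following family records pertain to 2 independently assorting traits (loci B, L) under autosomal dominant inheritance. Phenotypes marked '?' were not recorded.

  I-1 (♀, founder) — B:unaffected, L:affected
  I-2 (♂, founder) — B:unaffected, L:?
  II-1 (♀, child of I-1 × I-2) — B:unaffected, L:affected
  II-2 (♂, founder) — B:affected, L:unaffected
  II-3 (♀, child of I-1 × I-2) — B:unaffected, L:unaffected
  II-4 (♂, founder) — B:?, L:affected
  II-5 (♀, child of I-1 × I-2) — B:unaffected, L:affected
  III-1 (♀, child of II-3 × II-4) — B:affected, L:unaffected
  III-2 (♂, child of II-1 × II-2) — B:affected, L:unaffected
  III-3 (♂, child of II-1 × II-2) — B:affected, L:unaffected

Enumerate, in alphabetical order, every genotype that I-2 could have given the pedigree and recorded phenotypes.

I-2 ∈ {bb Ll, bb ll}

B/I-1 un ·: bb
B/I-2 un ·: bb
B/II-1 un I-1×I-2: bb
B/II-2 aff ·: Bb|BB
B/II-3 un I-1×I-2: bb
B/II-4 ? ·: Bb|BB
B/II-5 un I-1×I-2: bb
B/III-1 aff II-3×II-4: Bb
B/III-2 aff II-1×II-2: Bb
B/III-3 aff II-1×II-2: Bb
⇒ B over [I-1,I-2,II-1,II-2,II-3,II-4,II-5,III-1,III-2,III-3]: 4 consistent
L/I-1 aff ·: Ll
L/I-2 ? ·: ll|Ll
L/II-1 aff I-1×I-2: Ll
L/II-2 un ·: ll
L/II-3 un I-1×I-2: ll
L/II-4 aff ·: Ll
L/II-5 aff I-1×I-2: Ll|LL
L/III-1 un II-3×II-4: ll
L/III-2 un II-1×II-2: ll
L/III-3 un II-1×II-2: ll
⇒ L over [I-1,I-2,II-1,II-2,II-3,II-4,II-5,III-1,III-2,III-3]: 3 consistent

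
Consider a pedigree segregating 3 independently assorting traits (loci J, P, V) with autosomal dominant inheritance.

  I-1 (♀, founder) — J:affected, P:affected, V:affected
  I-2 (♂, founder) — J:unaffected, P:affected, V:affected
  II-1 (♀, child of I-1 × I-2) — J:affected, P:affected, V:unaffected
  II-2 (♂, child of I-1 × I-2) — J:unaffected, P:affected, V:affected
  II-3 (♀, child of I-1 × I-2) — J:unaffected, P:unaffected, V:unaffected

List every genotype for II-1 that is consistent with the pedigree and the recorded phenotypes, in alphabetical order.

J/I-1 aff ·: Jj
J/I-2 un ·: jj
J/II-1 aff I-1×I-2: Jj
J/II-2 un I-1×I-2: jj
J/II-3 un I-1×I-2: jj
⇒ J over [I-1,I-2,II-1,II-2,II-3]: 1 consistent
P/I-1 aff ·: Pp
P/I-2 aff ·: Pp
P/II-1 aff I-1×I-2: Pp|PP
P/II-2 aff I-1×I-2: Pp|PP
P/II-3 un I-1×I-2: pp
⇒ P over [I-1,I-2,II-1,II-2,II-3]: 4 consistent
V/I-1 aff ·: Vv
V/I-2 aff ·: Vv
V/II-1 un I-1×I-2: vv
V/II-2 aff I-1×I-2: Vv|VV
V/II-3 un I-1×I-2: vv
⇒ V over [I-1,I-2,II-1,II-2,II-3]: 2 consistent

II-1 ∈ {Jj PP vv, Jj Pp vv}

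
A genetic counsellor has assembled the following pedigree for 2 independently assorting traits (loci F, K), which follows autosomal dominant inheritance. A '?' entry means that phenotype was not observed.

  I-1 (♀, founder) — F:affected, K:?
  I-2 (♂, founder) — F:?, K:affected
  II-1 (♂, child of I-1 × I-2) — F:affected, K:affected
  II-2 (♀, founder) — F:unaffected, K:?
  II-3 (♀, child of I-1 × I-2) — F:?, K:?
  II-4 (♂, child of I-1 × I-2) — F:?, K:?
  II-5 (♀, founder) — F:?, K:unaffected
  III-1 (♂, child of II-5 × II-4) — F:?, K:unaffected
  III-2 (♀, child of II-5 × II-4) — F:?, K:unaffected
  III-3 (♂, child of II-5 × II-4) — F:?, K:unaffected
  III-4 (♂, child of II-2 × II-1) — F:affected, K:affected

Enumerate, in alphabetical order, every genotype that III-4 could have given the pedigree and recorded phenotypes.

III-4 ∈ {Ff KK, Ff Kk}

F/I-1 aff ·: Ff|FF
F/I-2 ? ·: ff|Ff|FF
F/II-1 aff I-1×I-2: Ff|FF
F/II-2 un ·: ff
F/II-3 ? I-1×I-2: ff|Ff|FF
F/II-4 ? I-1×I-2: ff|Ff|FF
F/II-5 ? ·: ff|Ff|FF
F/III-1 ? II-5×II-4: ff|Ff|FF
F/III-2 ? II-5×II-4: ff|Ff|FF
F/III-3 ? II-5×II-4: ff|Ff|FF
F/III-4 aff II-2×II-1: Ff
⇒ F over [I-1,I-2,II-1,II-2,II-3,II-4,II-5,III-1,III-2,III-3,III-4]: 961 consistent
K/I-1 ? ·: kk|Kk|KK
K/I-2 aff ·: Kk|KK
K/II-1 aff I-1×I-2: Kk|KK
K/II-2 ? ·: kk|Kk|KK
K/II-3 ? I-1×I-2: kk|Kk|KK
K/II-4 ? I-1×I-2: kk|Kk
K/II-5 un ·: kk
K/III-1 un II-5×II-4: kk
K/III-2 un II-5×II-4: kk
K/III-3 un II-5×II-4: kk
K/III-4 aff II-2×II-1: Kk|KK
⇒ K over [I-1,I-2,II-1,II-2,II-3,II-4,II-5,III-1,III-2,III-3,III-4]: 115 consistent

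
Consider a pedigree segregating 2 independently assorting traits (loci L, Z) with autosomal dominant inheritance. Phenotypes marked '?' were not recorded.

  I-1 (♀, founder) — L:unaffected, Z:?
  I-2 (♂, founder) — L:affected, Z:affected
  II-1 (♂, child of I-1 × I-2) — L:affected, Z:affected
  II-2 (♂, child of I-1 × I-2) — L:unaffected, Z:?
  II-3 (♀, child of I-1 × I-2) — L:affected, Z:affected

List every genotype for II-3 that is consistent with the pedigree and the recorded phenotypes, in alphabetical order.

II-3 ∈ {Ll ZZ, Ll Zz}

L/I-1 un ·: ll
L/I-2 aff ·: Ll
L/II-1 aff I-1×I-2: Ll
L/II-2 un I-1×I-2: ll
L/II-3 aff I-1×I-2: Ll
⇒ L over [I-1,I-2,II-1,II-2,II-3]: 1 consistent
Z/I-1 ? ·: zz|Zz|ZZ
Z/I-2 aff ·: Zz|ZZ
Z/II-1 aff I-1×I-2: Zz|ZZ
Z/II-2 ? I-1×I-2: zz|Zz|ZZ
Z/II-3 aff I-1×I-2: Zz|ZZ
⇒ Z over [I-1,I-2,II-1,II-2,II-3]: 32 consistent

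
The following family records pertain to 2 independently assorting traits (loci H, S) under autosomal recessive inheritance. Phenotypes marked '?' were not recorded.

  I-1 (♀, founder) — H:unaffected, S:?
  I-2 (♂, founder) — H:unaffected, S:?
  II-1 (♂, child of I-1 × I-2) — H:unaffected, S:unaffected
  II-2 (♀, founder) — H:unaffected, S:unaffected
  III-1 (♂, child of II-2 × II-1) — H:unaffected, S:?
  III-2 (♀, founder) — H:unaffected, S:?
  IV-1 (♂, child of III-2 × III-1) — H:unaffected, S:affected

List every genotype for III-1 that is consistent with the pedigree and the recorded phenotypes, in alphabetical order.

III-1 ∈ {HH Ss, HH ss, Hh Ss, Hh ss}

H/I-1 un ·: HH|Hh
H/I-2 un ·: HH|Hh
H/II-1 un I-1×I-2: HH|Hh
H/II-2 un ·: HH|Hh
H/III-1 un II-2×II-1: HH|Hh
H/III-2 un ·: HH|Hh
H/IV-1 un III-2×III-1: HH|Hh
⇒ H over [I-1,I-2,II-1,II-2,III-1,III-2,IV-1]: 82 consistent
S/I-1 ? ·: SS|Ss|ss
S/I-2 ? ·: SS|Ss|ss
S/II-1 un I-1×I-2: SS|Ss
S/II-2 un ·: SS|Ss
S/III-1 ? II-2×II-1: Ss|ss
S/III-2 ? ·: Ss|ss
S/IV-1 aff III-2×III-1: ss
⇒ S over [I-1,I-2,II-1,II-2,III-1,III-2,IV-1]: 50 consistent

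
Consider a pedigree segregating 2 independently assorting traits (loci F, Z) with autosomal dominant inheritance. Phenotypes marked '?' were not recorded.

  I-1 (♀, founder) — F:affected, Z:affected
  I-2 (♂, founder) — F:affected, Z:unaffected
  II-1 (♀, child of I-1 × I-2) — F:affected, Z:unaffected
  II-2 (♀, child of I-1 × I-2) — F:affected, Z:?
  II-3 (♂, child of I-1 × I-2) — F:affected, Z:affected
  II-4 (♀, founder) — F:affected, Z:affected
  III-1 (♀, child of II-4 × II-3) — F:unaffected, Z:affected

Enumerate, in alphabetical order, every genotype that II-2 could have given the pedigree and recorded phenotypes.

II-2 ∈ {FF Zz, FF zz, Ff Zz, Ff zz}

F/I-1 aff ·: Ff|FF
F/I-2 aff ·: Ff|FF
F/II-1 aff I-1×I-2: Ff|FF
F/II-2 aff I-1×I-2: Ff|FF
F/II-3 aff I-1×I-2: Ff
F/II-4 aff ·: Ff
F/III-1 un II-4×II-3: ff
⇒ F over [I-1,I-2,II-1,II-2,II-3,II-4,III-1]: 12 consistent
Z/I-1 aff ·: Zz
Z/I-2 un ·: zz
Z/II-1 un I-1×I-2: zz
Z/II-2 ? I-1×I-2: zz|Zz
Z/II-3 aff I-1×I-2: Zz
Z/II-4 aff ·: Zz|ZZ
Z/III-1 aff II-4×II-3: Zz|ZZ
⇒ Z over [I-1,I-2,II-1,II-2,II-3,II-4,III-1]: 8 consistent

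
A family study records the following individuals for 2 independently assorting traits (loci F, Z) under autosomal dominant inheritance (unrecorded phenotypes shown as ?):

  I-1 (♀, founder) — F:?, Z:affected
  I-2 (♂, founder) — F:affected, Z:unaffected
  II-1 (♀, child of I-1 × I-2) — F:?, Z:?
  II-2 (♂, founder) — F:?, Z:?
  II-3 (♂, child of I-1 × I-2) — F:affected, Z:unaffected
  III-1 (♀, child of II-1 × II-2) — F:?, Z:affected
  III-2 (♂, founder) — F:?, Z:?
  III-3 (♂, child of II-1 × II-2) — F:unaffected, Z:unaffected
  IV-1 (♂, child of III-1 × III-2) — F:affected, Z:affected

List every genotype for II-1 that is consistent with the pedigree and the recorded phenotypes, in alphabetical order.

II-1 ∈ {Ff Zz, Ff zz, ff Zz, ff zz}

F/I-1 ? ·: ff|Ff|FF
F/I-2 aff ·: Ff|FF
F/II-1 ? I-1×I-2: ff|Ff
F/II-2 ? ·: ff|Ff
F/II-3 aff I-1×I-2: Ff|FF
F/III-1 ? II-1×II-2: ff|Ff|FF
F/III-2 ? ·: ff|Ff|FF
F/III-3 un II-1×II-2: ff
F/IV-1 aff III-1×III-2: Ff|FF
⇒ F over [I-1,I-2,II-1,II-2,II-3,III-1,III-2,III-3,IV-1]: 171 consistent
Z/I-1 aff ·: Zz
Z/I-2 un ·: zz
Z/II-1 ? I-1×I-2: zz|Zz
Z/II-2 ? ·: zz|Zz
Z/II-3 un I-1×I-2: zz
Z/III-1 aff II-1×II-2: Zz|ZZ
Z/III-2 ? ·: zz|Zz|ZZ
Z/III-3 un II-1×II-2: zz
Z/IV-1 aff III-1×III-2: Zz|ZZ
⇒ Z over [I-1,I-2,II-1,II-2,II-3,III-1,III-2,III-3,IV-1]: 19 consistent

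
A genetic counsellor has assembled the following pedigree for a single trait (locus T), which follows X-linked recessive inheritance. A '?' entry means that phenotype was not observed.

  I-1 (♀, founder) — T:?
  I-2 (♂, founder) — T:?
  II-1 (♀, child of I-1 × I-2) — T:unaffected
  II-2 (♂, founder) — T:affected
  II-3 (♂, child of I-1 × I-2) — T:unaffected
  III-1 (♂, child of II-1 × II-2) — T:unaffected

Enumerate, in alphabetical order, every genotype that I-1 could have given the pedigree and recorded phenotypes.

T/I-1 ? ·: X^TX^T|X^TX^t
T/I-2 ? ·: X^TY|X^tY
T/II-1 un I-1×I-2: X^TX^T|X^TX^t
T/II-2 aff ·: X^tY
T/II-3 un I-1×I-2: X^TY
T/III-1 un II-1×II-2: X^TY
⇒ T over [I-1,I-2,II-1,II-2,II-3,III-1]: 5 consistent

I-1 ∈ {X^TX^T, X^TX^t}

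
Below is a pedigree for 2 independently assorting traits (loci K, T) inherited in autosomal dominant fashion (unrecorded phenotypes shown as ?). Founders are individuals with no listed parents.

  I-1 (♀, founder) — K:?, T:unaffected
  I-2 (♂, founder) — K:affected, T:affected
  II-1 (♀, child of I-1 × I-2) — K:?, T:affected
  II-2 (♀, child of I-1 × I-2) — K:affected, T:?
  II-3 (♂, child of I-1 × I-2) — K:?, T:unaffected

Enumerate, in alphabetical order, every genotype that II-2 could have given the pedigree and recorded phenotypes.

K/I-1 ? ·: kk|Kk|KK
K/I-2 aff ·: Kk|KK
K/II-1 ? I-1×I-2: kk|Kk|KK
K/II-2 aff I-1×I-2: Kk|KK
K/II-3 ? I-1×I-2: kk|Kk|KK
⇒ K over [I-1,I-2,II-1,II-2,II-3]: 40 consistent
T/I-1 un ·: tt
T/I-2 aff ·: Tt
T/II-1 aff I-1×I-2: Tt
T/II-2 ? I-1×I-2: tt|Tt
T/II-3 un I-1×I-2: tt
⇒ T over [I-1,I-2,II-1,II-2,II-3]: 2 consistent

II-2 ∈ {KK Tt, KK tt, Kk Tt, Kk tt}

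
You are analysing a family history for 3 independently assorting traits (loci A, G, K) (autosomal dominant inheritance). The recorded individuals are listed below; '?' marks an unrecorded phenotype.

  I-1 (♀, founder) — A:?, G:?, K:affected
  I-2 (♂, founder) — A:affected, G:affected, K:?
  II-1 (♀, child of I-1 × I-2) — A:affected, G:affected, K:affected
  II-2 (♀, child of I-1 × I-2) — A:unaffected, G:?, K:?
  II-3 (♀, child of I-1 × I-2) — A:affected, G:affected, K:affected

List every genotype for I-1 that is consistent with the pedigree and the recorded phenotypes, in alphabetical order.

A/I-1 ? ·: aa|Aa
A/I-2 aff ·: Aa
A/II-1 aff I-1×I-2: Aa|AA
A/II-2 un I-1×I-2: aa
A/II-3 aff I-1×I-2: Aa|AA
⇒ A over [I-1,I-2,II-1,II-2,II-3]: 5 consistent
G/I-1 ? ·: gg|Gg|GG
G/I-2 aff ·: Gg|GG
G/II-1 aff I-1×I-2: Gg|GG
G/II-2 ? I-1×I-2: gg|Gg|GG
G/II-3 aff I-1×I-2: Gg|GG
⇒ G over [I-1,I-2,II-1,II-2,II-3]: 32 consistent
K/I-1 aff ·: Kk|KK
K/I-2 ? ·: kk|Kk|KK
K/II-1 aff I-1×I-2: Kk|KK
K/II-2 ? I-1×I-2: kk|Kk|KK
K/II-3 aff I-1×I-2: Kk|KK
⇒ K over [I-1,I-2,II-1,II-2,II-3]: 32 consistent

I-1 ∈ {Aa GG KK, Aa GG Kk, Aa Gg KK, Aa Gg Kk, Aa gg KK, Aa gg Kk, aa GG KK, aa GG Kk, aa Gg KK, aa Gg Kk, aa gg KK, aa gg Kk}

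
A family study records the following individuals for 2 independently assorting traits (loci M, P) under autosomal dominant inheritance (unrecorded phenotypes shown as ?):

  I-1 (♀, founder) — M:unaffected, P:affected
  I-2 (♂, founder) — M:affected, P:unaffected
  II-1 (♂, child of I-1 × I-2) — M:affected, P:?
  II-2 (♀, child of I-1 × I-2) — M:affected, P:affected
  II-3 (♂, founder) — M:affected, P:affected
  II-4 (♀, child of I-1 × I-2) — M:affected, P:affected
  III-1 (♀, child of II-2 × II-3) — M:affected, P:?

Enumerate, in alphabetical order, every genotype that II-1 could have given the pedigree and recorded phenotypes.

M/I-1 un ·: mm
M/I-2 aff ·: Mm|MM
M/II-1 aff I-1×I-2: Mm
M/II-2 aff I-1×I-2: Mm
M/II-3 aff ·: Mm|MM
M/II-4 aff I-1×I-2: Mm
M/III-1 aff II-2×II-3: Mm|MM
⇒ M over [I-1,I-2,II-1,II-2,II-3,II-4,III-1]: 8 consistent
P/I-1 aff ·: Pp|PP
P/I-2 un ·: pp
P/II-1 ? I-1×I-2: pp|Pp
P/II-2 aff I-1×I-2: Pp
P/II-3 aff ·: Pp|PP
P/II-4 aff I-1×I-2: Pp
P/III-1 ? II-2×II-3: pp|Pp|PP
⇒ P over [I-1,I-2,II-1,II-2,II-3,II-4,III-1]: 15 consistent

II-1 ∈ {Mm Pp, Mm pp}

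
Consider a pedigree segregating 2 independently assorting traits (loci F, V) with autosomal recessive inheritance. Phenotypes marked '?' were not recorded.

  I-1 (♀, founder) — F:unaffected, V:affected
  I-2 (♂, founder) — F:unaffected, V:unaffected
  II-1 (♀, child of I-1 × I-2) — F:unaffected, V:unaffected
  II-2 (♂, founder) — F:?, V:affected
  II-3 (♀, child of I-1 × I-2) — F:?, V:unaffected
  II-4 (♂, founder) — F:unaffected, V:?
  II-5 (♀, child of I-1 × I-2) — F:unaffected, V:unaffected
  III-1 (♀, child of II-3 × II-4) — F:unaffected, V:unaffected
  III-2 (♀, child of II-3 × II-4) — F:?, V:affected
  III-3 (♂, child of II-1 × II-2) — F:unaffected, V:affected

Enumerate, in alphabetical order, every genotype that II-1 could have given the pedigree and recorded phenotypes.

F/I-1 un ·: FF|Ff
F/I-2 un ·: FF|Ff
F/II-1 un I-1×I-2: FF|Ff
F/II-2 ? ·: FF|Ff|ff
F/II-3 ? I-1×I-2: FF|Ff|ff
F/II-4 un ·: FF|Ff
F/II-5 un I-1×I-2: FF|Ff
F/III-1 un II-3×II-4: FF|Ff
F/III-2 ? II-3×II-4: FF|Ff|ff
F/III-3 un II-1×II-2: FF|Ff
⇒ F over [I-1,I-2,II-1,II-2,II-3,II-4,II-5,III-1,III-2,III-3]: 884 consistent
V/I-1 aff ·: vv
V/I-2 un ·: VV|Vv
V/II-1 un I-1×I-2: Vv
V/II-2 aff ·: vv
V/II-3 un I-1×I-2: Vv
V/II-4 ? ·: Vv|vv
V/II-5 un I-1×I-2: Vv
V/III-1 un II-3×II-4: VV|Vv
V/III-2 aff II-3×II-4: vv
V/III-3 aff II-1×II-2: vv
⇒ V over [I-1,I-2,II-1,II-2,II-3,II-4,II-5,III-1,III-2,III-3]: 6 consistent

II-1 ∈ {FF Vv, Ff Vv}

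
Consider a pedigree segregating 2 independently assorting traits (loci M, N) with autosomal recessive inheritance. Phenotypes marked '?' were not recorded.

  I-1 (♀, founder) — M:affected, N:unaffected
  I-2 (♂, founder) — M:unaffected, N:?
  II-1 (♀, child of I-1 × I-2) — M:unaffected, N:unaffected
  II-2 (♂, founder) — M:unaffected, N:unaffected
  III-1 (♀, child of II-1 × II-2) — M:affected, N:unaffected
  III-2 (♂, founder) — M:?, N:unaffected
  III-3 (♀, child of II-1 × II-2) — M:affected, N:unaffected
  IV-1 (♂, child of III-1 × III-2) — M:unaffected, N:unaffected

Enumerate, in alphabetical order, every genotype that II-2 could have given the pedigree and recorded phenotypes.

II-2 ∈ {Mm NN, Mm Nn}

M/I-1 aff ·: mm
M/I-2 un ·: MM|Mm
M/II-1 un I-1×I-2: Mm
M/II-2 un ·: Mm
M/III-1 aff II-1×II-2: mm
M/III-2 ? ·: MM|Mm
M/III-3 aff II-1×II-2: mm
M/IV-1 un III-1×III-2: Mm
⇒ M over [I-1,I-2,II-1,II-2,III-1,III-2,III-3,IV-1]: 4 consistent
N/I-1 un ·: NN|Nn
N/I-2 ? ·: NN|Nn|nn
N/II-1 un I-1×I-2: NN|Nn
N/II-2 un ·: NN|Nn
N/III-1 un II-1×II-2: NN|Nn
N/III-2 un ·: NN|Nn
N/III-3 un II-1×II-2: NN|Nn
N/IV-1 un III-1×III-2: NN|Nn
⇒ N over [I-1,I-2,II-1,II-2,III-1,III-2,III-3,IV-1]: 208 consistent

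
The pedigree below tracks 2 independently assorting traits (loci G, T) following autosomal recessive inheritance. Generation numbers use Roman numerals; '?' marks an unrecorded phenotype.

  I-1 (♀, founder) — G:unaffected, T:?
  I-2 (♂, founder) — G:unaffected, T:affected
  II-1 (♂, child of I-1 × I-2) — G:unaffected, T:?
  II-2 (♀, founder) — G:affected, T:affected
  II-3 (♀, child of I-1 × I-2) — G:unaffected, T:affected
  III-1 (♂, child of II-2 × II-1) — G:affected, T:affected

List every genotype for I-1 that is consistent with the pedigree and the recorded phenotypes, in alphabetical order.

G/I-1 un ·: GG|Gg
G/I-2 un ·: GG|Gg
G/II-1 un I-1×I-2: Gg
G/II-2 aff ·: gg
G/II-3 un I-1×I-2: GG|Gg
G/III-1 aff II-2×II-1: gg
⇒ G over [I-1,I-2,II-1,II-2,II-3,III-1]: 6 consistent
T/I-1 ? ·: Tt|tt
T/I-2 aff ·: tt
T/II-1 ? I-1×I-2: Tt|tt
T/II-2 aff ·: tt
T/II-3 aff I-1×I-2: tt
T/III-1 aff II-2×II-1: tt
⇒ T over [I-1,I-2,II-1,II-2,II-3,III-1]: 3 consistent

I-1 ∈ {GG Tt, GG tt, Gg Tt, Gg tt}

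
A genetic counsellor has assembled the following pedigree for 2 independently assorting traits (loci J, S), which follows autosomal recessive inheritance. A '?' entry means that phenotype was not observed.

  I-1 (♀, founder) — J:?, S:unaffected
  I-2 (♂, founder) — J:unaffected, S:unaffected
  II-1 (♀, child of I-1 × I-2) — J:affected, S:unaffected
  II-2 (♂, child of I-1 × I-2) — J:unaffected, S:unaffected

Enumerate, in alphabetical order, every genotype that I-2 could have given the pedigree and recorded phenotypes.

J/I-1 ? ·: Jj|jj
J/I-2 un ·: Jj
J/II-1 aff I-1×I-2: jj
J/II-2 un I-1×I-2: JJ|Jj
⇒ J over [I-1,I-2,II-1,II-2]: 3 consistent
S/I-1 un ·: SS|Ss
S/I-2 un ·: SS|Ss
S/II-1 un I-1×I-2: SS|Ss
S/II-2 un I-1×I-2: SS|Ss
⇒ S over [I-1,I-2,II-1,II-2]: 13 consistent

I-2 ∈ {Jj SS, Jj Ss}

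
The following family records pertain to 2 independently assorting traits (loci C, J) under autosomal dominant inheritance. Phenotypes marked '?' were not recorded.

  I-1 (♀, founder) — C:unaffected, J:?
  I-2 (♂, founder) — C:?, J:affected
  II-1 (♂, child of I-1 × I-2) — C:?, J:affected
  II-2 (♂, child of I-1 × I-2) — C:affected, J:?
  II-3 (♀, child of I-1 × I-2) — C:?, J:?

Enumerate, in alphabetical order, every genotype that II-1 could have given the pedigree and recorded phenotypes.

C/I-1 un ·: cc
C/I-2 ? ·: Cc|CC
C/II-1 ? I-1×I-2: cc|Cc
C/II-2 aff I-1×I-2: Cc
C/II-3 ? I-1×I-2: cc|Cc
⇒ C over [I-1,I-2,II-1,II-2,II-3]: 5 consistent
J/I-1 ? ·: jj|Jj|JJ
J/I-2 aff ·: Jj|JJ
J/II-1 aff I-1×I-2: Jj|JJ
J/II-2 ? I-1×I-2: jj|Jj|JJ
J/II-3 ? I-1×I-2: jj|Jj|JJ
⇒ J over [I-1,I-2,II-1,II-2,II-3]: 40 consistent

II-1 ∈ {Cc JJ, Cc Jj, cc JJ, cc Jj}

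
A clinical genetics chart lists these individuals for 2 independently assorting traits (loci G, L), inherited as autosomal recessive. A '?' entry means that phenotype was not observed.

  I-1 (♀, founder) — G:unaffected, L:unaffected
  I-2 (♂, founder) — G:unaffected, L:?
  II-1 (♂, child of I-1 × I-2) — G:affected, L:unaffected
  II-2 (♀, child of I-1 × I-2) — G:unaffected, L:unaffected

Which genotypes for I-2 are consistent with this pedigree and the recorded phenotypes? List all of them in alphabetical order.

I-2 ∈ {Gg LL, Gg Ll, Gg ll}

G/I-1 un ·: Gg
G/I-2 un ·: Gg
G/II-1 aff I-1×I-2: gg
G/II-2 un I-1×I-2: GG|Gg
⇒ G over [I-1,I-2,II-1,II-2]: 2 consistent
L/I-1 un ·: LL|Ll
L/I-2 ? ·: LL|Ll|ll
L/II-1 un I-1×I-2: LL|Ll
L/II-2 un I-1×I-2: LL|Ll
⇒ L over [I-1,I-2,II-1,II-2]: 15 consistent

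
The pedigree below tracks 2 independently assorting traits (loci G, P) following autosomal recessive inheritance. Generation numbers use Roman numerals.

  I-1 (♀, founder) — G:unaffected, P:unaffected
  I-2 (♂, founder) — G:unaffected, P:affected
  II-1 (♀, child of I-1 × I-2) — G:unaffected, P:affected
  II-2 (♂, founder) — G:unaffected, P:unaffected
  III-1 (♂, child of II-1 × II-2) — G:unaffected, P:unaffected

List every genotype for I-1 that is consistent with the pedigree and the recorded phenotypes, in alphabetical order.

I-1 ∈ {GG Pp, Gg Pp}

G/I-1 un ·: GG|Gg
G/I-2 un ·: GG|Gg
G/II-1 un I-1×I-2: GG|Gg
G/II-2 un ·: GG|Gg
G/III-1 un II-1×II-2: GG|Gg
⇒ G over [I-1,I-2,II-1,II-2,III-1]: 24 consistent
P/I-1 un ·: Pp
P/I-2 aff ·: pp
P/II-1 aff I-1×I-2: pp
P/II-2 un ·: PP|Pp
P/III-1 un II-1×II-2: Pp
⇒ P over [I-1,I-2,II-1,II-2,III-1]: 2 consistent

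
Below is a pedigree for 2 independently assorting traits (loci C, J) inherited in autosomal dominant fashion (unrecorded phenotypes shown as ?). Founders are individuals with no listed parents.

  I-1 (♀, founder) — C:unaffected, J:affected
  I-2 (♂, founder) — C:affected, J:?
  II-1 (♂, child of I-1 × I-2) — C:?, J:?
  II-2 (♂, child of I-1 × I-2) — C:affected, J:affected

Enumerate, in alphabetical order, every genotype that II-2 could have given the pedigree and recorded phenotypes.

C/I-1 un ·: cc
C/I-2 aff ·: Cc|CC
C/II-1 ? I-1×I-2: cc|Cc
C/II-2 aff I-1×I-2: Cc
⇒ C over [I-1,I-2,II-1,II-2]: 3 consistent
J/I-1 aff ·: Jj|JJ
J/I-2 ? ·: jj|Jj|JJ
J/II-1 ? I-1×I-2: jj|Jj|JJ
J/II-2 aff I-1×I-2: Jj|JJ
⇒ J over [I-1,I-2,II-1,II-2]: 18 consistent

II-2 ∈ {Cc JJ, Cc Jj}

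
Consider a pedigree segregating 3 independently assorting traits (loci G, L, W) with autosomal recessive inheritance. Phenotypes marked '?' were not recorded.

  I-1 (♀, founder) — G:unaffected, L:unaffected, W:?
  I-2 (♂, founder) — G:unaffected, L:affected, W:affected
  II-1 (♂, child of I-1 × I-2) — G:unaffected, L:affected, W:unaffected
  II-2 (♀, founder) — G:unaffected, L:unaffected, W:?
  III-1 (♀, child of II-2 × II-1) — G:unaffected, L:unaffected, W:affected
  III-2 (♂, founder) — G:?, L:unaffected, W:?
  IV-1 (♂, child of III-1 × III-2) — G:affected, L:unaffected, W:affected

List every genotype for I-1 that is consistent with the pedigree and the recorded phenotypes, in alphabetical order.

G/I-1 un ·: GG|Gg
G/I-2 un ·: GG|Gg
G/II-1 un I-1×I-2: GG|Gg
G/II-2 un ·: GG|Gg
G/III-1 un II-2×II-1: Gg
G/III-2 ? ·: Gg|gg
G/IV-1 aff III-1×III-2: gg
⇒ G over [I-1,I-2,II-1,II-2,III-1,III-2,IV-1]: 20 consistent
L/I-1 un ·: Ll
L/I-2 aff ·: ll
L/II-1 aff I-1×I-2: ll
L/II-2 un ·: LL|Ll
L/III-1 un II-2×II-1: Ll
L/III-2 un ·: LL|Ll
L/IV-1 un III-1×III-2: LL|Ll
⇒ L over [I-1,I-2,II-1,II-2,III-1,III-2,IV-1]: 8 consistent
W/I-1 ? ·: WW|Ww
W/I-2 aff ·: ww
W/II-1 un I-1×I-2: Ww
W/II-2 ? ·: Ww|ww
W/III-1 aff II-2×II-1: ww
W/III-2 ? ·: Ww|ww
W/IV-1 aff III-1×III-2: ww
⇒ W over [I-1,I-2,II-1,II-2,III-1,III-2,IV-1]: 8 consistent

I-1 ∈ {GG Ll WW, GG Ll Ww, Gg Ll WW, Gg Ll Ww}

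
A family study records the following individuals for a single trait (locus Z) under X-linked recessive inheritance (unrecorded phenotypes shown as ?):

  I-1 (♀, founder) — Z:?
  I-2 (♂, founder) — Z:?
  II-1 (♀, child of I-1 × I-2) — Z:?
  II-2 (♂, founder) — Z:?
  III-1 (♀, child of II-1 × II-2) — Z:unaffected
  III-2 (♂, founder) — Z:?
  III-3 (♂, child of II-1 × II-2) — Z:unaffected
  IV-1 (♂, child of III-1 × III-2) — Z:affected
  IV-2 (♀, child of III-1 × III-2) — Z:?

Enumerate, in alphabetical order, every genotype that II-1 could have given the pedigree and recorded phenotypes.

Z/I-1 ? ·: X^ZX^Z|X^ZX^z|X^zX^z
Z/I-2 ? ·: X^ZY|X^zY
Z/II-1 ? I-1×I-2: X^ZX^Z|X^ZX^z
Z/II-2 ? ·: X^ZY|X^zY
Z/III-1 un II-1×II-2: X^ZX^z
Z/III-2 ? ·: X^ZY|X^zY
Z/III-3 un II-1×II-2: X^ZY
Z/IV-1 aff III-1×III-2: X^zY
Z/IV-2 ? III-1×III-2: X^ZX^Z|X^ZX^z|X^zX^z
⇒ Z over [I-1,I-2,II-1,II-2,III-1,III-2,III-3,IV-1,IV-2]: 40 consistent

II-1 ∈ {X^ZX^Z, X^ZX^z}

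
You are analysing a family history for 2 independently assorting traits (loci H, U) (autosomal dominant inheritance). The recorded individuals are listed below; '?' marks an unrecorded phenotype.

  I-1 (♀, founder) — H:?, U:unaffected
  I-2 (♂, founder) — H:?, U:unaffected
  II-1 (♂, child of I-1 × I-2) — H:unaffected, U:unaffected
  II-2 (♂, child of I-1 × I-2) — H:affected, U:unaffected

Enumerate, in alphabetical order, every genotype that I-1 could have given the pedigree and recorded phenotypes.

H/I-1 ? ·: hh|Hh
H/I-2 ? ·: hh|Hh
H/II-1 un I-1×I-2: hh
H/II-2 aff I-1×I-2: Hh|HH
⇒ H over [I-1,I-2,II-1,II-2]: 4 consistent
U/I-1 un ·: uu
U/I-2 un ·: uu
U/II-1 un I-1×I-2: uu
U/II-2 un I-1×I-2: uu
⇒ U over [I-1,I-2,II-1,II-2]: 1 consistent

I-1 ∈ {Hh uu, hh uu}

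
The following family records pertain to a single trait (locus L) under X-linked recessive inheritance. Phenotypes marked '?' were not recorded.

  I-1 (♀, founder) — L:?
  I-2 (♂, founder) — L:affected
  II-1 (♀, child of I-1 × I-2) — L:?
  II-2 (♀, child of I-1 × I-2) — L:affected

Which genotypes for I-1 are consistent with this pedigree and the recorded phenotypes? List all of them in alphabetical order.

I-1 ∈ {X^LX^l, X^lX^l}

L/I-1 ? ·: X^LX^l|X^lX^l
L/I-2 aff ·: X^lY
L/II-1 ? I-1×I-2: X^LX^l|X^lX^l
L/II-2 aff I-1×I-2: X^lX^l
⇒ L over [I-1,I-2,II-1,II-2]: 3 consistent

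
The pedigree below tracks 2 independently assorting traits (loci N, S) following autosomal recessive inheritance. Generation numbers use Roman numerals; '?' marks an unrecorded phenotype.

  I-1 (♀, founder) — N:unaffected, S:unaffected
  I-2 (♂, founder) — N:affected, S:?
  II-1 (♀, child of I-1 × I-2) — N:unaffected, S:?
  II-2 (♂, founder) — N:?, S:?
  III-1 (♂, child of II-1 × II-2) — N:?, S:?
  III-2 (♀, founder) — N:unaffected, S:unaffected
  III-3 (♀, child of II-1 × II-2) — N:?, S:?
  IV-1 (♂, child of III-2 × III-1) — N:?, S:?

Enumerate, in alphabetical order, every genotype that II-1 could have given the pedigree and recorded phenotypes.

II-1 ∈ {Nn SS, Nn Ss, Nn ss}

N/I-1 un ·: NN|Nn
N/I-2 aff ·: nn
N/II-1 un I-1×I-2: Nn
N/II-2 ? ·: NN|Nn|nn
N/III-1 ? II-1×II-2: NN|Nn|nn
N/III-2 un ·: NN|Nn
N/III-3 ? II-1×II-2: NN|Nn|nn
N/IV-1 ? III-2×III-1: NN|Nn|nn
⇒ N over [I-1,I-2,II-1,II-2,III-1,III-2,III-3,IV-1]: 130 consistent
S/I-1 un ·: SS|Ss
S/I-2 ? ·: SS|Ss|ss
S/II-1 ? I-1×I-2: SS|Ss|ss
S/II-2 ? ·: SS|Ss|ss
S/III-1 ? II-1×II-2: SS|Ss|ss
S/III-2 un ·: SS|Ss
S/III-3 ? II-1×II-2: SS|Ss|ss
S/IV-1 ? III-2×III-1: SS|Ss|ss
⇒ S over [I-1,I-2,II-1,II-2,III-1,III-2,III-3,IV-1]: 469 consistent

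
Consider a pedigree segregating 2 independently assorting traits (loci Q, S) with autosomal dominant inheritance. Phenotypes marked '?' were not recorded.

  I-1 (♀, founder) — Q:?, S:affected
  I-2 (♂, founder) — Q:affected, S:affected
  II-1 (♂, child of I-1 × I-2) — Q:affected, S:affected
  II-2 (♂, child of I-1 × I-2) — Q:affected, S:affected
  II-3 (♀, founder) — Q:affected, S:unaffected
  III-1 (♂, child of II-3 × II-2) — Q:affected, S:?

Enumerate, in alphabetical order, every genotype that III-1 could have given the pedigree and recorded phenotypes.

III-1 ∈ {QQ Ss, QQ ss, Qq Ss, Qq ss}

Q/I-1 ? ·: qq|Qq|QQ
Q/I-2 aff ·: Qq|QQ
Q/II-1 aff I-1×I-2: Qq|QQ
Q/II-2 aff I-1×I-2: Qq|QQ
Q/II-3 aff ·: Qq|QQ
Q/III-1 aff II-3×II-2: Qq|QQ
⇒ Q over [I-1,I-2,II-1,II-2,II-3,III-1]: 53 consistent
S/I-1 aff ·: Ss|SS
S/I-2 aff ·: Ss|SS
S/II-1 aff I-1×I-2: Ss|SS
S/II-2 aff I-1×I-2: Ss|SS
S/II-3 un ·: ss
S/III-1 ? II-3×II-2: ss|Ss
⇒ S over [I-1,I-2,II-1,II-2,II-3,III-1]: 19 consistent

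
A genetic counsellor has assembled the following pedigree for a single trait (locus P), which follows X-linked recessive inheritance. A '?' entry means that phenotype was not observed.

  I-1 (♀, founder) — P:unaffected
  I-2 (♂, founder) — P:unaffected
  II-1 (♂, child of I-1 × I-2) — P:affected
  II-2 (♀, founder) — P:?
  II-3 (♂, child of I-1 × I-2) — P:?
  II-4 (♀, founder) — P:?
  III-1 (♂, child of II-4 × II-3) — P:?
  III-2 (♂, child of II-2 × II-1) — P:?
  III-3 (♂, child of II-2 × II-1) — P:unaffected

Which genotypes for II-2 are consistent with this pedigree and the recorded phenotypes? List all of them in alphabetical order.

II-2 ∈ {X^PX^P, X^PX^p}

P/I-1 un ·: X^PX^p
P/I-2 un ·: X^PY
P/II-1 aff I-1×I-2: X^pY
P/II-2 ? ·: X^PX^P|X^PX^p
P/II-3 ? I-1×I-2: X^PY|X^pY
P/II-4 ? ·: X^PX^P|X^PX^p|X^pX^p
P/III-1 ? II-4×II-3: X^PY|X^pY
P/III-2 ? II-2×II-1: X^PY|X^pY
P/III-3 un II-2×II-1: X^PY
⇒ P over [I-1,I-2,II-1,II-2,II-3,II-4,III-1,III-2,III-3]: 24 consistent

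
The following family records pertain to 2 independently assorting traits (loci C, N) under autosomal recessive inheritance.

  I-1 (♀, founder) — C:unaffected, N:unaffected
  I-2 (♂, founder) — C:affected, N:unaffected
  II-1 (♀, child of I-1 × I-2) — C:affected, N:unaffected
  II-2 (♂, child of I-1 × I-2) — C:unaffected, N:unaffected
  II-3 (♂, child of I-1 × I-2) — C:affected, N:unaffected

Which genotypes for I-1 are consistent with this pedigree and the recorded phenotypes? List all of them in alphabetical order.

C/I-1 un ·: Cc
C/I-2 aff ·: cc
C/II-1 aff I-1×I-2: cc
C/II-2 un I-1×I-2: Cc
C/II-3 aff I-1×I-2: cc
⇒ C over [I-1,I-2,II-1,II-2,II-3]: 1 consistent
N/I-1 un ·: NN|Nn
N/I-2 un ·: NN|Nn
N/II-1 un I-1×I-2: NN|Nn
N/II-2 un I-1×I-2: NN|Nn
N/II-3 un I-1×I-2: NN|Nn
⇒ N over [I-1,I-2,II-1,II-2,II-3]: 25 consistent

I-1 ∈ {Cc NN, Cc Nn}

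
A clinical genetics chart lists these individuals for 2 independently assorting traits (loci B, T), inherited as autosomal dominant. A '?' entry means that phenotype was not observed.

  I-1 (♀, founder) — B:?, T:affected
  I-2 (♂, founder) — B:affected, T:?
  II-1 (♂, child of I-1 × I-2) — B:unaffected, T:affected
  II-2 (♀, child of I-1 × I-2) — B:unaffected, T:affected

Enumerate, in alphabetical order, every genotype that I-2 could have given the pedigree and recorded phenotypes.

B/I-1 ? ·: bb|Bb
B/I-2 aff ·: Bb
B/II-1 un I-1×I-2: bb
B/II-2 un I-1×I-2: bb
⇒ B over [I-1,I-2,II-1,II-2]: 2 consistent
T/I-1 aff ·: Tt|TT
T/I-2 ? ·: tt|Tt|TT
T/II-1 aff I-1×I-2: Tt|TT
T/II-2 aff I-1×I-2: Tt|TT
⇒ T over [I-1,I-2,II-1,II-2]: 15 consistent

I-2 ∈ {Bb TT, Bb Tt, Bb tt}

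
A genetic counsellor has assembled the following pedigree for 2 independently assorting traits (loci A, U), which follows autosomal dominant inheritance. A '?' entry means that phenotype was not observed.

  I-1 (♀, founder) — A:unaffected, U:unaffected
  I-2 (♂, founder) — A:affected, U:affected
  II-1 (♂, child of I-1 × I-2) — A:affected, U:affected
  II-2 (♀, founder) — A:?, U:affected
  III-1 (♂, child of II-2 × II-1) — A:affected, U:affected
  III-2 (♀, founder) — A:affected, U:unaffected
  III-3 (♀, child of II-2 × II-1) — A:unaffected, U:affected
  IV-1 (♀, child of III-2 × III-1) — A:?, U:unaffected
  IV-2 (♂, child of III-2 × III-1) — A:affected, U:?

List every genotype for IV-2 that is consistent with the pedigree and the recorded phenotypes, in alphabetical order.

IV-2 ∈ {AA Uu, AA uu, Aa Uu, Aa uu}

A/I-1 un ·: aa
A/I-2 aff ·: Aa|AA
A/II-1 aff I-1×I-2: Aa
A/II-2 ? ·: aa|Aa
A/III-1 aff II-2×II-1: Aa|AA
A/III-2 aff ·: Aa|AA
A/III-3 un II-2×II-1: aa
A/IV-1 ? III-2×III-1: aa|Aa|AA
A/IV-2 aff III-2×III-1: Aa|AA
⇒ A over [I-1,I-2,II-1,II-2,III-1,III-2,III-3,IV-1,IV-2]: 50 consistent
U/I-1 un ·: uu
U/I-2 aff ·: Uu|UU
U/II-1 aff I-1×I-2: Uu
U/II-2 aff ·: Uu|UU
U/III-1 aff II-2×II-1: Uu
U/III-2 un ·: uu
U/III-3 aff II-2×II-1: Uu|UU
U/IV-1 un III-2×III-1: uu
U/IV-2 ? III-2×III-1: uu|Uu
⇒ U over [I-1,I-2,II-1,II-2,III-1,III-2,III-3,IV-1,IV-2]: 16 consistent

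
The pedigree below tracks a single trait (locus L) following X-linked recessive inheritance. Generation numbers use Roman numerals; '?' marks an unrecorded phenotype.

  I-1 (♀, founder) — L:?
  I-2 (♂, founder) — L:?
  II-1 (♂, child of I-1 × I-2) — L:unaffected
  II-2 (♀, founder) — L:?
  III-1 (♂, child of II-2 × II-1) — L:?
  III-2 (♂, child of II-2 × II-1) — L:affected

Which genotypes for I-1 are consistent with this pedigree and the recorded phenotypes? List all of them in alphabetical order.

I-1 ∈ {X^LX^L, X^LX^l}

L/I-1 ? ·: X^LX^L|X^LX^l
L/I-2 ? ·: X^LY|X^lY
L/II-1 un I-1×I-2: X^LY
L/II-2 ? ·: X^LX^l|X^lX^l
L/III-1 ? II-2×II-1: X^LY|X^lY
L/III-2 aff II-2×II-1: X^lY
⇒ L over [I-1,I-2,II-1,II-2,III-1,III-2]: 12 consistent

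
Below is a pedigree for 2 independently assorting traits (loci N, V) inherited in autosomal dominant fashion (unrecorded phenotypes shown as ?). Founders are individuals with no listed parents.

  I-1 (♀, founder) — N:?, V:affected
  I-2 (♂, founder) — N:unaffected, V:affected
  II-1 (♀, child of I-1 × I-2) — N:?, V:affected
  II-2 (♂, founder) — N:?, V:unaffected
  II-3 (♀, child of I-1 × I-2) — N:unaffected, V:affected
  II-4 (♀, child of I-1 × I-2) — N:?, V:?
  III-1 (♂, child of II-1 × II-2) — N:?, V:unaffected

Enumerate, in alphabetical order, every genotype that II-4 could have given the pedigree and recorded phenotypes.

II-4 ∈ {Nn VV, Nn Vv, Nn vv, nn VV, nn Vv, nn vv}

N/I-1 ? ·: nn|Nn
N/I-2 un ·: nn
N/II-1 ? I-1×I-2: nn|Nn
N/II-2 ? ·: nn|Nn|NN
N/II-3 un I-1×I-2: nn
N/II-4 ? I-1×I-2: nn|Nn
N/III-1 ? II-1×II-2: nn|Nn|NN
⇒ N over [I-1,I-2,II-1,II-2,II-3,II-4,III-1]: 26 consistent
V/I-1 aff ·: Vv|VV
V/I-2 aff ·: Vv|VV
V/II-1 aff I-1×I-2: Vv
V/II-2 un ·: vv
V/II-3 aff I-1×I-2: Vv|VV
V/II-4 ? I-1×I-2: vv|Vv|VV
V/III-1 un II-1×II-2: vv
⇒ V over [I-1,I-2,II-1,II-2,II-3,II-4,III-1]: 14 consistent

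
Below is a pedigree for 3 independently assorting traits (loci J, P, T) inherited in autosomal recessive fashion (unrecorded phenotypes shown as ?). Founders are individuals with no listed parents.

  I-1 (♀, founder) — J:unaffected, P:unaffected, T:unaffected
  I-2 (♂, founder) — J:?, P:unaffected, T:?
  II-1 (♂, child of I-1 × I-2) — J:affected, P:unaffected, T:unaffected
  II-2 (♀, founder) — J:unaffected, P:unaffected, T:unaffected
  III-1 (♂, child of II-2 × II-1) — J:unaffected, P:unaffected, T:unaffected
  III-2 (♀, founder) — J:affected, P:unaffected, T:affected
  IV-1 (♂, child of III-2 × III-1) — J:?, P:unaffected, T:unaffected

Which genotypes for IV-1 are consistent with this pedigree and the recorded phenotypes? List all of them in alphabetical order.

IV-1 ∈ {Jj PP Tt, Jj Pp Tt, jj PP Tt, jj Pp Tt}

J/I-1 un ·: Jj
J/I-2 ? ·: Jj|jj
J/II-1 aff I-1×I-2: jj
J/II-2 un ·: JJ|Jj
J/III-1 un II-2×II-1: Jj
J/III-2 aff ·: jj
J/IV-1 ? III-2×III-1: Jj|jj
⇒ J over [I-1,I-2,II-1,II-2,III-1,III-2,IV-1]: 8 consistent
P/I-1 un ·: PP|Pp
P/I-2 un ·: PP|Pp
P/II-1 un I-1×I-2: PP|Pp
P/II-2 un ·: PP|Pp
P/III-1 un II-2×II-1: PP|Pp
P/III-2 un ·: PP|Pp
P/IV-1 un III-2×III-1: PP|Pp
⇒ P over [I-1,I-2,II-1,II-2,III-1,III-2,IV-1]: 82 consistent
T/I-1 un ·: TT|Tt
T/I-2 ? ·: TT|Tt|tt
T/II-1 un I-1×I-2: TT|Tt
T/II-2 un ·: TT|Tt
T/III-1 un II-2×II-1: TT|Tt
T/III-2 aff ·: tt
T/IV-1 un III-2×III-1: Tt
⇒ T over [I-1,I-2,II-1,II-2,III-1,III-2,IV-1]: 32 consistent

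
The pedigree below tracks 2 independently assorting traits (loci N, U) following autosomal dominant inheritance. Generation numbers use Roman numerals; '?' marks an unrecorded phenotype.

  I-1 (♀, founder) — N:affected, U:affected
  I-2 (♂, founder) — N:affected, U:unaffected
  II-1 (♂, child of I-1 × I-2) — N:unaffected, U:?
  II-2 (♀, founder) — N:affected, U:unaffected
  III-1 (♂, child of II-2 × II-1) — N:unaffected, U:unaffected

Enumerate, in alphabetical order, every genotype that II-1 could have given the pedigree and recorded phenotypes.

N/I-1 aff ·: Nn
N/I-2 aff ·: Nn
N/II-1 un I-1×I-2: nn
N/II-2 aff ·: Nn
N/III-1 un II-2×II-1: nn
⇒ N over [I-1,I-2,II-1,II-2,III-1]: 1 consistent
U/I-1 aff ·: Uu|UU
U/I-2 un ·: uu
U/II-1 ? I-1×I-2: uu|Uu
U/II-2 un ·: uu
U/III-1 un II-2×II-1: uu
⇒ U over [I-1,I-2,II-1,II-2,III-1]: 3 consistent

II-1 ∈ {nn Uu, nn uu}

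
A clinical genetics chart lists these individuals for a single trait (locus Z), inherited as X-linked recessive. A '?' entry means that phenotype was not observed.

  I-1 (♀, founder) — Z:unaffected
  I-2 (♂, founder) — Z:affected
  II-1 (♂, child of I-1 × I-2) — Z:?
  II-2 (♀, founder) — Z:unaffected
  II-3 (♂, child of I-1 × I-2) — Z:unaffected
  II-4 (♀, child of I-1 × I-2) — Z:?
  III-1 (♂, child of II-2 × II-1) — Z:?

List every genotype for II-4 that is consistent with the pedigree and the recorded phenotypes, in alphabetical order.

II-4 ∈ {X^ZX^z, X^zX^z}

Z/I-1 un ·: X^ZX^Z|X^ZX^z
Z/I-2 aff ·: X^zY
Z/II-1 ? I-1×I-2: X^ZY|X^zY
Z/II-2 un ·: X^ZX^Z|X^ZX^z
Z/II-3 un I-1×I-2: X^ZY
Z/II-4 ? I-1×I-2: X^ZX^z|X^zX^z
Z/III-1 ? II-2×II-1: X^ZY|X^zY
⇒ Z over [I-1,I-2,II-1,II-2,II-3,II-4,III-1]: 15 consistent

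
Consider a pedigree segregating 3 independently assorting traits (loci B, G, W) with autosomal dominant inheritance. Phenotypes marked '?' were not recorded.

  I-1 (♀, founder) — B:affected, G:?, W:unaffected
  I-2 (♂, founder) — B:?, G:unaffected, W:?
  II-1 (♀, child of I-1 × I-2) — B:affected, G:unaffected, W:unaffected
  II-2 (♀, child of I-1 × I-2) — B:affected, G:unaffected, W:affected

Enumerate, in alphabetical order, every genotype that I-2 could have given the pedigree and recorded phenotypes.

B/I-1 aff ·: Bb|BB
B/I-2 ? ·: bb|Bb|BB
B/II-1 aff I-1×I-2: Bb|BB
B/II-2 aff I-1×I-2: Bb|BB
⇒ B over [I-1,I-2,II-1,II-2]: 15 consistent
G/I-1 ? ·: gg|Gg
G/I-2 un ·: gg
G/II-1 un I-1×I-2: gg
G/II-2 un I-1×I-2: gg
⇒ G over [I-1,I-2,II-1,II-2]: 2 consistent
W/I-1 un ·: ww
W/I-2 ? ·: Ww
W/II-1 un I-1×I-2: ww
W/II-2 aff I-1×I-2: Ww
⇒ W over [I-1,I-2,II-1,II-2]: 1 consistent

I-2 ∈ {BB gg Ww, Bb gg Ww, bb gg Ww}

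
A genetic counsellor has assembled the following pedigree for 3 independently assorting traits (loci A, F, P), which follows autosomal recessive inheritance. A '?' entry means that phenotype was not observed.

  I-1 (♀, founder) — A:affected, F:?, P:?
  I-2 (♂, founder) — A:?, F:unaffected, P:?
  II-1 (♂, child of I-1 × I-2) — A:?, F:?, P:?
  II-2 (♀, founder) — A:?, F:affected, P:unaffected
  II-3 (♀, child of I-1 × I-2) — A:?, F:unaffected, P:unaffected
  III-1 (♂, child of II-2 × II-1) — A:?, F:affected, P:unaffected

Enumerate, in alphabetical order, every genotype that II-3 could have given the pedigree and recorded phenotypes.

II-3 ∈ {Aa FF PP, Aa FF Pp, Aa Ff PP, Aa Ff Pp, aa FF PP, aa FF Pp, aa Ff PP, aa Ff Pp}

A/I-1 aff ·: aa
A/I-2 ? ·: AA|Aa|aa
A/II-1 ? I-1×I-2: Aa|aa
A/II-2 ? ·: AA|Aa|aa
A/II-3 ? I-1×I-2: Aa|aa
A/III-1 ? II-2×II-1: AA|Aa|aa
⇒ A over [I-1,I-2,II-1,II-2,II-3,III-1]: 33 consistent
F/I-1 ? ·: FF|Ff|ff
F/I-2 un ·: FF|Ff
F/II-1 ? I-1×I-2: Ff|ff
F/II-2 aff ·: ff
F/II-3 un I-1×I-2: FF|Ff
F/III-1 aff II-2×II-1: ff
⇒ F over [I-1,I-2,II-1,II-2,II-3,III-1]: 11 consistent
P/I-1 ? ·: PP|Pp|pp
P/I-2 ? ·: PP|Pp|pp
P/II-1 ? I-1×I-2: PP|Pp|pp
P/II-2 un ·: PP|Pp
P/II-3 un I-1×I-2: PP|Pp
P/III-1 un II-2×II-1: PP|Pp
⇒ P over [I-1,I-2,II-1,II-2,II-3,III-1]: 69 consistent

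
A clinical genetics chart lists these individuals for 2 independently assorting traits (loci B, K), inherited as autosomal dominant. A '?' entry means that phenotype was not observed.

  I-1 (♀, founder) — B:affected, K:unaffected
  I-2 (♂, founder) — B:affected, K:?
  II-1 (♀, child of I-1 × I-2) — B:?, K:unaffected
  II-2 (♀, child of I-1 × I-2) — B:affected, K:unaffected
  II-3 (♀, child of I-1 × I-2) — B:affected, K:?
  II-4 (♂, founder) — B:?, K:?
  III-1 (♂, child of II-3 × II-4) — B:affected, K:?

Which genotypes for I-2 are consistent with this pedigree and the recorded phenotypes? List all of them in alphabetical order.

I-2 ∈ {BB Kk, BB kk, Bb Kk, Bb kk}

B/I-1 aff ·: Bb|BB
B/I-2 aff ·: Bb|BB
B/II-1 ? I-1×I-2: bb|Bb|BB
B/II-2 aff I-1×I-2: Bb|BB
B/II-3 aff I-1×I-2: Bb|BB
B/II-4 ? ·: bb|Bb|BB
B/III-1 aff II-3×II-4: Bb|BB
⇒ B over [I-1,I-2,II-1,II-2,II-3,II-4,III-1]: 130 consistent
K/I-1 un ·: kk
K/I-2 ? ·: kk|Kk
K/II-1 un I-1×I-2: kk
K/II-2 un I-1×I-2: kk
K/II-3 ? I-1×I-2: kk|Kk
K/II-4 ? ·: kk|Kk|KK
K/III-1 ? II-3×II-4: kk|Kk|KK
⇒ K over [I-1,I-2,II-1,II-2,II-3,II-4,III-1]: 15 consistent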